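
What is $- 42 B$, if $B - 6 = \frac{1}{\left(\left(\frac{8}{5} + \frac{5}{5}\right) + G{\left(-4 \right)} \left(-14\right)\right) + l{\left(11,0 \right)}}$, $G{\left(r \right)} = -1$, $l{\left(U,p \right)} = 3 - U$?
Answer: $- \frac{11046}{43} \approx -256.88$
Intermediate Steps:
$B = \frac{263}{43}$ ($B = 6 + \frac{1}{\left(\left(\frac{8}{5} + \frac{5}{5}\right) - -14\right) + \left(3 - 11\right)} = 6 + \frac{1}{\left(\left(8 \cdot \frac{1}{5} + 5 \cdot \frac{1}{5}\right) + 14\right) + \left(3 - 11\right)} = 6 + \frac{1}{\left(\left(\frac{8}{5} + 1\right) + 14\right) - 8} = 6 + \frac{1}{\left(\frac{13}{5} + 14\right) - 8} = 6 + \frac{1}{\frac{83}{5} - 8} = 6 + \frac{1}{\frac{43}{5}} = 6 + \frac{5}{43} = \frac{263}{43} \approx 6.1163$)
$- 42 B = \left(-42\right) \frac{263}{43} = - \frac{11046}{43}$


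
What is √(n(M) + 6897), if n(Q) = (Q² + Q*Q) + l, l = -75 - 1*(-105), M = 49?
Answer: √11729 ≈ 108.30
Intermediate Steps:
l = 30 (l = -75 + 105 = 30)
n(Q) = 30 + 2*Q² (n(Q) = (Q² + Q*Q) + 30 = (Q² + Q²) + 30 = 2*Q² + 30 = 30 + 2*Q²)
√(n(M) + 6897) = √((30 + 2*49²) + 6897) = √((30 + 2*2401) + 6897) = √((30 + 4802) + 6897) = √(4832 + 6897) = √11729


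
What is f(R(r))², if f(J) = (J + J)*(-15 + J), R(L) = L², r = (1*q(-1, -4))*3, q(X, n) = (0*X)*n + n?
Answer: 1380271104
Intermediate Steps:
q(X, n) = n (q(X, n) = 0*n + n = 0 + n = n)
r = -12 (r = (1*(-4))*3 = -4*3 = -12)
f(J) = 2*J*(-15 + J) (f(J) = (2*J)*(-15 + J) = 2*J*(-15 + J))
f(R(r))² = (2*(-12)²*(-15 + (-12)²))² = (2*144*(-15 + 144))² = (2*144*129)² = 37152² = 1380271104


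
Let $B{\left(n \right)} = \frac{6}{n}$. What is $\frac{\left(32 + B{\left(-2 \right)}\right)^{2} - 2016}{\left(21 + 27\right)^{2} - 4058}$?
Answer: $\frac{1175}{1754} \approx 0.6699$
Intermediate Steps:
$\frac{\left(32 + B{\left(-2 \right)}\right)^{2} - 2016}{\left(21 + 27\right)^{2} - 4058} = \frac{\left(32 + \frac{6}{-2}\right)^{2} - 2016}{\left(21 + 27\right)^{2} - 4058} = \frac{\left(32 + 6 \left(- \frac{1}{2}\right)\right)^{2} - 2016}{48^{2} - 4058} = \frac{\left(32 - 3\right)^{2} - 2016}{2304 - 4058} = \frac{29^{2} - 2016}{-1754} = \left(841 - 2016\right) \left(- \frac{1}{1754}\right) = \left(-1175\right) \left(- \frac{1}{1754}\right) = \frac{1175}{1754}$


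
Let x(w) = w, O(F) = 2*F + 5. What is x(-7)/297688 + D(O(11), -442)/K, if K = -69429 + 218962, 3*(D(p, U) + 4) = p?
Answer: 441709/44514179704 ≈ 9.9229e-6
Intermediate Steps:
O(F) = 5 + 2*F
D(p, U) = -4 + p/3
K = 149533
x(-7)/297688 + D(O(11), -442)/K = -7/297688 + (-4 + (5 + 2*11)/3)/149533 = -7*1/297688 + (-4 + (5 + 22)/3)*(1/149533) = -7/297688 + (-4 + (1/3)*27)*(1/149533) = -7/297688 + (-4 + 9)*(1/149533) = -7/297688 + 5*(1/149533) = -7/297688 + 5/149533 = 441709/44514179704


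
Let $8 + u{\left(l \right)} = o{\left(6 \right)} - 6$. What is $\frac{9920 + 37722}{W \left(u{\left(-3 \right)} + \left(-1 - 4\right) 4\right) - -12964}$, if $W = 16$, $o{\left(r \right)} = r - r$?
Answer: $\frac{23821}{6210} \approx 3.8359$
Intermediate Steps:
$o{\left(r \right)} = 0$
$u{\left(l \right)} = -14$ ($u{\left(l \right)} = -8 + \left(0 - 6\right) = -8 - 6 = -14$)
$\frac{9920 + 37722}{W \left(u{\left(-3 \right)} + \left(-1 - 4\right) 4\right) - -12964} = \frac{9920 + 37722}{16 \left(-14 + \left(-1 - 4\right) 4\right) - -12964} = \frac{47642}{16 \left(-14 - 20\right) + \left(-10251 + 23215\right)} = \frac{47642}{16 \left(-14 - 20\right) + 12964} = \frac{47642}{16 \left(-34\right) + 12964} = \frac{47642}{-544 + 12964} = \frac{47642}{12420} = 47642 \cdot \frac{1}{12420} = \frac{23821}{6210}$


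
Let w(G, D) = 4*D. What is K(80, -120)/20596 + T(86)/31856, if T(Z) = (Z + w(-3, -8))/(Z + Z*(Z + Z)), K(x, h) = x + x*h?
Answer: -564004606897/1220193460816 ≈ -0.46223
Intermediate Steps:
K(x, h) = x + h*x
T(Z) = (-32 + Z)/(Z + 2*Z**2) (T(Z) = (Z + 4*(-8))/(Z + Z*(Z + Z)) = (Z - 32)/(Z + Z*(2*Z)) = (-32 + Z)/(Z + 2*Z**2))
K(80, -120)/20596 + T(86)/31856 = (80*(1 - 120))/20596 + ((-32 + 86)/(86*(1 + 2*86)))/31856 = (80*(-119))*(1/20596) + ((1/86)*54/(1 + 172))*(1/31856) = -9520*1/20596 + ((1/86)*54/173)*(1/31856) = -2380/5149 + ((1/86)*(1/173)*54)*(1/31856) = -2380/5149 + (27/7439)*(1/31856) = -2380/5149 + 27/236976784 = -564004606897/1220193460816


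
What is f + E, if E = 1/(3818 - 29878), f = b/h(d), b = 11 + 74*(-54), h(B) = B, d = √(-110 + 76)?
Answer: -1/26060 + 3985*I*√34/34 ≈ -3.8373e-5 + 683.42*I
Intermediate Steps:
d = I*√34 (d = √(-34) = I*√34 ≈ 5.8309*I)
b = -3985 (b = 11 - 3996 = -3985)
f = 3985*I*√34/34 (f = -3985*(-I*√34/34) = -(-3985)*I*√34/34 = 3985*I*√34/34 ≈ 683.42*I)
E = -1/26060 (E = 1/(-26060) = -1/26060 ≈ -3.8373e-5)
f + E = 3985*I*√34/34 - 1/26060 = -1/26060 + 3985*I*√34/34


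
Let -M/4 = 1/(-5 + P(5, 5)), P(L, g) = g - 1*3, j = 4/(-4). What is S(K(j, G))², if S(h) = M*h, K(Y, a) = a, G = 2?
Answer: 64/9 ≈ 7.1111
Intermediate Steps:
j = -1 (j = 4*(-¼) = -1)
P(L, g) = -3 + g (P(L, g) = g - 3 = -3 + g)
M = 4/3 (M = -4/(-5 + (-3 + 5)) = -4/(-5 + 2) = -4/(-3) = -4*(-⅓) = 4/3 ≈ 1.3333)
S(h) = 4*h/3
S(K(j, G))² = ((4/3)*2)² = (8/3)² = 64/9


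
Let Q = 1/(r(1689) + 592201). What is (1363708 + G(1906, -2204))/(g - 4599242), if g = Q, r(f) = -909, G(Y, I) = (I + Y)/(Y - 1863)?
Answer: -34672857916632/116938285028509 ≈ -0.29651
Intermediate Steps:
G(Y, I) = (I + Y)/(-1863 + Y)
Q = 1/591292 (Q = 1/(-909 + 592201) = 1/591292 ≈ 1.6912e-6)
g = 1/591292 ≈ 1.6912e-6
(1363708 + G(1906, -2204))/(g - 4599242) = (1363708 + (-2204 + 1906)/(-1863 + 1906))/(1/591292 - 4599242) = (1363708 - 298/43)/(-2719495000663/591292) = (1363708 + (1/43)*(-298))*(-591292/2719495000663) = (1363708 - 298/43)*(-591292/2719495000663) = (58639146/43)*(-591292/2719495000663) = -34672857916632/116938285028509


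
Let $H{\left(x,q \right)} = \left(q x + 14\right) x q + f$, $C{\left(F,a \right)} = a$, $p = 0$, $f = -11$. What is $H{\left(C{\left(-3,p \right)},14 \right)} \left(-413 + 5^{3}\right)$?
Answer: $3168$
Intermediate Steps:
$H{\left(x,q \right)} = -11 + q x \left(14 + q x\right)$ ($H{\left(x,q \right)} = \left(q x + 14\right) x q - 11 = \left(14 + q x\right) x q - 11 = x \left(14 + q x\right) q - 11 = q x \left(14 + q x\right) - 11 = -11 + q x \left(14 + q x\right)$)
$H{\left(C{\left(-3,p \right)},14 \right)} \left(-413 + 5^{3}\right) = \left(-11 + 14^{2} \cdot 0^{2} + 14 \cdot 14 \cdot 0\right) \left(-413 + 5^{3}\right) = \left(-11 + 196 \cdot 0 + 0\right) \left(-413 + 125\right) = \left(-11 + 0 + 0\right) \left(-288\right) = \left(-11\right) \left(-288\right) = 3168$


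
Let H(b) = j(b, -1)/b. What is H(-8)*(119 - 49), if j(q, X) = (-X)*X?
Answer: 35/4 ≈ 8.7500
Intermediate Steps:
j(q, X) = -X²
H(b) = -1/b (H(b) = (-1*(-1)²)/b = (-1*1)/b = -1/b)
H(-8)*(119 - 49) = (-1/(-8))*(119 - 49) = -1*(-⅛)*70 = (⅛)*70 = 35/4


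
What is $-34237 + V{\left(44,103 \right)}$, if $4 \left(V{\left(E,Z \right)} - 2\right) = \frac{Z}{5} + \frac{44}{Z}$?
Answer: $- \frac{70513271}{2060} \approx -34230.0$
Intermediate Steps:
$V{\left(E,Z \right)} = 2 + \frac{11}{Z} + \frac{Z}{20}$ ($V{\left(E,Z \right)} = 2 + \frac{\frac{Z}{5} + \frac{44}{Z}}{4} = 2 + \frac{\frac{44}{Z} + \frac{Z}{5}}{4} = 2 + \left(\frac{11}{Z} + \frac{Z}{20}\right) = 2 + \frac{11}{Z} + \frac{Z}{20}$)
$-34237 + V{\left(44,103 \right)} = -34237 + \left(2 + \frac{11}{103} + \frac{1}{20} \cdot 103\right) = -34237 + \left(2 + 11 \cdot \frac{1}{103} + \frac{103}{20}\right) = -34237 + \left(2 + \frac{11}{103} + \frac{103}{20}\right) = -34237 + \frac{14949}{2060} = - \frac{70513271}{2060}$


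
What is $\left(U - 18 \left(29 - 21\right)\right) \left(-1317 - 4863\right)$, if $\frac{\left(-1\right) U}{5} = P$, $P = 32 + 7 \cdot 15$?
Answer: $5123220$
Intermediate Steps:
$P = 137$ ($P = 32 + 105 = 137$)
$U = -685$ ($U = \left(-5\right) 137 = -685$)
$\left(U - 18 \left(29 - 21\right)\right) \left(-1317 - 4863\right) = \left(-685 - 18 \left(29 - 21\right)\right) \left(-1317 - 4863\right) = \left(-685 - 144\right) \left(-6180\right) = \left(-829\right) \left(-6180\right) = 5123220$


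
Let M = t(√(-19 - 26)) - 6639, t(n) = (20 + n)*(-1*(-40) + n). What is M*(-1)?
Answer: 5884 - 180*I*√5 ≈ 5884.0 - 402.49*I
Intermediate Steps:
t(n) = (20 + n)*(40 + n)
M = -5884 + 180*I*√5 (M = (800 + (√(-19 - 26))² + 60*√(-19 - 26)) - 6639 = (800 + (√(-45))² + 60*√(-45)) - 6639 = (800 + (3*I*√5)² + 60*(3*I*√5)) - 6639 = (800 - 45 + 180*I*√5) - 6639 = (755 + 180*I*√5) - 6639 = -5884 + 180*I*√5 ≈ -5884.0 + 402.49*I)
M*(-1) = (-5884 + 180*I*√5)*(-1) = 5884 - 180*I*√5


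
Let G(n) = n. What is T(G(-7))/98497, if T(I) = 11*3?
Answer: 33/98497 ≈ 0.00033504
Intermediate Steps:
T(I) = 33
T(G(-7))/98497 = 33/98497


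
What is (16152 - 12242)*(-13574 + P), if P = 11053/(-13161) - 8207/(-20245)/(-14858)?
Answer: -53740504499890397/1012488891 ≈ -5.3078e+7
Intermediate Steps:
P = -3324852733457/3958831563810 (P = 11053*(-1/13161) - 8207*(-1/20245)*(-1/14858) = -11053/13161 + (8207/20245)*(-1/14858) = -11053/13161 - 8207/300800210 = -3324852733457/3958831563810 ≈ -0.83986)
(16152 - 12242)*(-13574 + P) = (16152 - 12242)*(-13574 - 3324852733457/3958831563810) = 3910*(-53740504499890397/3958831563810) = -53740504499890397/1012488891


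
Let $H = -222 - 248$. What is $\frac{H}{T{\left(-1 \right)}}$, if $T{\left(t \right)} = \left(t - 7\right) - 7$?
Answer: $\frac{94}{3} \approx 31.333$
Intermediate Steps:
$H = -470$
$T{\left(t \right)} = -14 + t$ ($T{\left(t \right)} = \left(-7 + t\right) - 7 = -14 + t$)
$\frac{H}{T{\left(-1 \right)}} = - \frac{470}{-14 - 1} = - \frac{470}{-15} = \left(-470\right) \left(- \frac{1}{15}\right) = \frac{94}{3}$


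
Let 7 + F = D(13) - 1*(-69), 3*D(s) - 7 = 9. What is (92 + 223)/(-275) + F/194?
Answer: -12778/16005 ≈ -0.79838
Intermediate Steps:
D(s) = 16/3 (D(s) = 7/3 + (⅓)*9 = 7/3 + 3 = 16/3)
F = 202/3 (F = -7 + (16/3 - 1*(-69)) = -7 + (16/3 + 69) = -7 + 223/3 = 202/3 ≈ 67.333)
(92 + 223)/(-275) + F/194 = (92 + 223)/(-275) + (202/3)/194 = 315*(-1/275) + (202/3)*(1/194) = -63/55 + 101/291 = -12778/16005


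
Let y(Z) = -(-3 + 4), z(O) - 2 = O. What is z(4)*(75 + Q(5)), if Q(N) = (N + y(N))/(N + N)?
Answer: 2262/5 ≈ 452.40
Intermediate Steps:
z(O) = 2 + O
y(Z) = -1 (y(Z) = -1*1 = -1)
Q(N) = (-1 + N)/(2*N) (Q(N) = (N - 1)/(N + N) = (-1 + N)/((2*N)) = (-1 + N)*(1/(2*N)) = (-1 + N)/(2*N))
z(4)*(75 + Q(5)) = (2 + 4)*(75 + (½)*(-1 + 5)/5) = 6*(75 + (½)*(⅕)*4) = 6*(75 + ⅖) = 6*(377/5) = 2262/5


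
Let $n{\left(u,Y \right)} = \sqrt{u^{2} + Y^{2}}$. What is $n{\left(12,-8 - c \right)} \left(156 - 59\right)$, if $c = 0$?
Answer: $388 \sqrt{13} \approx 1399.0$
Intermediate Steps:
$n{\left(u,Y \right)} = \sqrt{Y^{2} + u^{2}}$
$n{\left(12,-8 - c \right)} \left(156 - 59\right) = \sqrt{\left(-8 - 0\right)^{2} + 12^{2}} \left(156 - 59\right) = \sqrt{\left(-8 + 0\right)^{2} + 144} \cdot 97 = \sqrt{\left(-8\right)^{2} + 144} \cdot 97 = \sqrt{64 + 144} \cdot 97 = \sqrt{208} \cdot 97 = 4 \sqrt{13} \cdot 97 = 388 \sqrt{13}$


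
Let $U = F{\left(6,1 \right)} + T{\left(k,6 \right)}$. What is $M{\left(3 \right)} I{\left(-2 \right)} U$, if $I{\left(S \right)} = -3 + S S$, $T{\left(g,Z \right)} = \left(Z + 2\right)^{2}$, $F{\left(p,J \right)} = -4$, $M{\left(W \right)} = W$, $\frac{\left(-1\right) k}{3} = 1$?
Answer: $180$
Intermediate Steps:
$k = -3$ ($k = \left(-3\right) 1 = -3$)
$T{\left(g,Z \right)} = \left(2 + Z\right)^{2}$
$U = 60$ ($U = -4 + \left(2 + 6\right)^{2} = -4 + 8^{2} = -4 + 64 = 60$)
$I{\left(S \right)} = -3 + S^{2}$
$M{\left(3 \right)} I{\left(-2 \right)} U = 3 \left(-3 + \left(-2\right)^{2}\right) 60 = 3 \left(-3 + 4\right) 60 = 3 \cdot 1 \cdot 60 = 3 \cdot 60 = 180$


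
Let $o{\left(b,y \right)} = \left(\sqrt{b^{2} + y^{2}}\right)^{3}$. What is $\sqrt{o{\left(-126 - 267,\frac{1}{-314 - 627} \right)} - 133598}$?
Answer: $\frac{\sqrt{-104751065788626878 + 128692717326770 \sqrt{136761654970}}}{885481} \approx 7782.3$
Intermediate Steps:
$o{\left(b,y \right)} = \left(b^{2} + y^{2}\right)^{\frac{3}{2}}$
$\sqrt{o{\left(-126 - 267,\frac{1}{-314 - 627} \right)} - 133598} = \sqrt{\left(\left(-126 - 267\right)^{2} + \left(\frac{1}{-314 - 627}\right)^{2}\right)^{\frac{3}{2}} - 133598} = \sqrt{\left(\left(-393\right)^{2} + \left(\frac{1}{-941}\right)^{2}\right)^{\frac{3}{2}} - 133598} = \sqrt{\left(154449 + \left(- \frac{1}{941}\right)^{2}\right)^{\frac{3}{2}} - 133598} = \sqrt{\left(154449 + \frac{1}{885481}\right)^{\frac{3}{2}} - 133598} = \sqrt{\left(\frac{136761654970}{885481}\right)^{\frac{3}{2}} - 133598} = \sqrt{\frac{136761654970 \sqrt{136761654970}}{833237621} - 133598} = \sqrt{-133598 + \frac{136761654970 \sqrt{136761654970}}{833237621}}$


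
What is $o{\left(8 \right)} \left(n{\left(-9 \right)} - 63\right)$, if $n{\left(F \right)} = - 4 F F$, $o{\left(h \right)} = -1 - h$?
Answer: $3483$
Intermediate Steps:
$n{\left(F \right)} = - 4 F^{2}$
$o{\left(8 \right)} \left(n{\left(-9 \right)} - 63\right) = \left(-1 - 8\right) \left(- 4 \left(-9\right)^{2} - 63\right) = \left(-1 - 8\right) \left(\left(-4\right) 81 - 63\right) = - 9 \left(-324 - 63\right) = \left(-9\right) \left(-387\right) = 3483$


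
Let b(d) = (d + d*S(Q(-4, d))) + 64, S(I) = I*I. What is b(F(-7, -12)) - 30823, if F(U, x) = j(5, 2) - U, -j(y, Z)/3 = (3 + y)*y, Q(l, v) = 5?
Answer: -33697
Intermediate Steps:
j(y, Z) = -3*y*(3 + y) (j(y, Z) = -3*(3 + y)*y = -3*y*(3 + y))
S(I) = I**2
F(U, x) = -120 - U (F(U, x) = -3*5*(3 + 5) - U = -3*5*8 - U = -120 - U)
b(d) = 64 + 26*d (b(d) = (d + d*5**2) + 64 = (d + d*25) + 64 = (d + 25*d) + 64 = 26*d + 64 = 64 + 26*d)
b(F(-7, -12)) - 30823 = (64 + 26*(-120 - 1*(-7))) - 30823 = (64 + 26*(-120 + 7)) - 30823 = (64 + 26*(-113)) - 30823 = (64 - 2938) - 30823 = -2874 - 30823 = -33697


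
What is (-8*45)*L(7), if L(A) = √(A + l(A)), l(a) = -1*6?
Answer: -360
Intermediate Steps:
l(a) = -6
L(A) = √(-6 + A) (L(A) = √(A - 6) = √(-6 + A))
(-8*45)*L(7) = (-8*45)*√(-6 + 7) = -360*√1 = -360*1 = -360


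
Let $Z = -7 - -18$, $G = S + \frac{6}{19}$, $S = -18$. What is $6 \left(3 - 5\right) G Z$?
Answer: $\frac{44352}{19} \approx 2334.3$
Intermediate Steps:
$G = - \frac{336}{19}$ ($G = -18 + \frac{6}{19} = - \frac{336}{19} \approx -17.684$)
$Z = 11$ ($Z = -7 + 18 = 11$)
$6 \left(3 - 5\right) G Z = 6 \left(3 - 5\right) \left(- \frac{336}{19}\right) 11 = 6 \left(-2\right) \left(- \frac{336}{19}\right) 11 = \left(-12\right) \left(- \frac{336}{19}\right) 11 = \frac{4032}{19} \cdot 11 = \frac{44352}{19}$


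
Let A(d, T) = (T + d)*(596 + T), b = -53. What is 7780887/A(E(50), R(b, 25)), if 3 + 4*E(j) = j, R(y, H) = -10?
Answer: 15561774/2051 ≈ 7587.4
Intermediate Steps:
E(j) = -¾ + j/4
A(d, T) = (596 + T)*(T + d)
7780887/A(E(50), R(b, 25)) = 7780887/((-10)² + 596*(-10) + 596*(-¾ + (¼)*50) - 10*(-¾ + (¼)*50)) = 7780887/(100 - 5960 + 596*(-¾ + 25/2) - 10*(-¾ + 25/2)) = 7780887/(100 - 5960 + 596*(47/4) - 10*47/4) = 7780887/(100 - 5960 + 7003 - 235/2) = 7780887/(2051/2) = 7780887*(2/2051) = 15561774/2051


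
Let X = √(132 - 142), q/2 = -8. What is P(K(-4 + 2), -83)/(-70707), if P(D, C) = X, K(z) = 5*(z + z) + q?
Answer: -I*√10/70707 ≈ -4.4724e-5*I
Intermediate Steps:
q = -16 (q = 2*(-8) = -16)
K(z) = -16 + 10*z (K(z) = 5*(z + z) - 16 = 5*(2*z) - 16 = 10*z - 16 = -16 + 10*z)
X = I*√10 (X = √(-10) = I*√10 ≈ 3.1623*I)
P(D, C) = I*√10
P(K(-4 + 2), -83)/(-70707) = (I*√10)/(-70707) = (I*√10)*(-1/70707) = -I*√10/70707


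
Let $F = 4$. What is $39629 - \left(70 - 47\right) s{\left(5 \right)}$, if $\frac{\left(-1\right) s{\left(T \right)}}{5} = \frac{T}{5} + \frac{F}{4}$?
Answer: $39859$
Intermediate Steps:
$s{\left(T \right)} = -5 - T$ ($s{\left(T \right)} = - 5 \left(\frac{T}{5} + \frac{4}{4}\right) = - 5 \left(T \frac{1}{5} + 4 \cdot \frac{1}{4}\right) = - 5 \left(\frac{T}{5} + 1\right) = - 5 \left(1 + \frac{T}{5}\right) = -5 - T$)
$39629 - \left(70 - 47\right) s{\left(5 \right)} = 39629 - \left(70 - 47\right) \left(-5 - 5\right) = 39629 - 23 \left(-5 - 5\right) = 39629 - 23 \left(-10\right) = 39629 - -230 = 39629 + 230 = 39859$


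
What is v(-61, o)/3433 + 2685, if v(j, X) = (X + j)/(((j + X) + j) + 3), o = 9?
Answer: 506968301/188815 ≈ 2685.0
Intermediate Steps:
v(j, X) = (X + j)/(3 + X + 2*j) (v(j, X) = (X + j)/(((X + j) + j) + 3) = (X + j)/((X + 2*j) + 3) = (X + j)/(3 + X + 2*j))
v(-61, o)/3433 + 2685 = ((9 - 61)/(3 + 9 + 2*(-61)))/3433 + 2685 = (-52/(3 + 9 - 122))*(1/3433) + 2685 = (-52/(-110))*(1/3433) + 2685 = -1/110*(-52)*(1/3433) + 2685 = (26/55)*(1/3433) + 2685 = 26/188815 + 2685 = 506968301/188815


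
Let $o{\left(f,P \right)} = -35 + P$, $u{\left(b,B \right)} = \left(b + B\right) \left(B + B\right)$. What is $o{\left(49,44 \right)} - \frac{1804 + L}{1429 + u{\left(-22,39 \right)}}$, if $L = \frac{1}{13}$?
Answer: $\frac{298882}{35815} \approx 8.3452$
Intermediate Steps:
$u{\left(b,B \right)} = 2 B \left(B + b\right)$ ($u{\left(b,B \right)} = \left(B + b\right) 2 B = 2 B \left(B + b\right)$)
$L = \frac{1}{13} \approx 0.076923$
$o{\left(49,44 \right)} - \frac{1804 + L}{1429 + u{\left(-22,39 \right)}} = \left(-35 + 44\right) - \frac{1804 + \frac{1}{13}}{1429 + 2 \cdot 39 \left(39 - 22\right)} = 9 - \frac{23453}{13 \left(1429 + 2 \cdot 39 \cdot 17\right)} = 9 - \frac{23453}{13 \left(1429 + 1326\right)} = 9 - \frac{23453}{13 \cdot 2755} = 9 - \frac{23453}{13} \cdot \frac{1}{2755} = 9 - \frac{23453}{35815} = \frac{298882}{35815}$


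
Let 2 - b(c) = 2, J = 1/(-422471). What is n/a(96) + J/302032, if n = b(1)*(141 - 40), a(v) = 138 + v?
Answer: -1/127599761072 ≈ -7.8370e-12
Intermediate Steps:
J = -1/422471 ≈ -2.3670e-6
b(c) = 0 (b(c) = 2 - 1*2 = 2 - 2 = 0)
n = 0 (n = 0*(141 - 40) = 0*101 = 0)
n/a(96) + J/302032 = 0/(138 + 96) - 1/422471/302032 = 0/234 - 1/422471*1/302032 = 0*(1/234) - 1/127599761072 = 0 - 1/127599761072 = -1/127599761072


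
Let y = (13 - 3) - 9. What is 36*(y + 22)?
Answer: 828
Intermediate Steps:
y = 1 (y = 10 - 9 = 1)
36*(y + 22) = 36*(1 + 22) = 36*23 = 828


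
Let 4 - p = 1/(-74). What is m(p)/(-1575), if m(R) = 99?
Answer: -11/175 ≈ -0.062857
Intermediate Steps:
p = 297/74 (p = 4 - 1/(-74) = 4 - 1*(-1/74) = 4 + 1/74 = 297/74 ≈ 4.0135)
m(p)/(-1575) = 99/(-1575) = 99*(-1/1575) = -11/175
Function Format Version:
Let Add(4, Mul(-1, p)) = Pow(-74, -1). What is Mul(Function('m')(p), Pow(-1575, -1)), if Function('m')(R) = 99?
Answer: Rational(-11, 175) ≈ -0.062857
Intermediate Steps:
p = Rational(297, 74) (p = Add(4, Mul(-1, Pow(-74, -1))) = Add(4, Mul(-1, Rational(-1, 74))) = Add(4, Rational(1, 74)) = Rational(297, 74) ≈ 4.0135)
Mul(Function('m')(p), Pow(-1575, -1)) = Mul(99, Pow(-1575, -1)) = Mul(99, Rational(-1, 1575)) = Rational(-11, 175)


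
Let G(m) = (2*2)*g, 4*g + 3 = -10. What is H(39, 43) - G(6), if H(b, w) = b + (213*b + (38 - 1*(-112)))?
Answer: 8509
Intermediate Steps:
g = -13/4 (g = -¾ + (¼)*(-10) = -¾ - 5/2 = -13/4 ≈ -3.2500)
H(b, w) = 150 + 214*b (H(b, w) = b + (213*b + (38 + 112)) = b + (213*b + 150) = b + (150 + 213*b) = 150 + 214*b)
G(m) = -13 (G(m) = (2*2)*(-13/4) = 4*(-13/4) = -13)
H(39, 43) - G(6) = (150 + 214*39) - 1*(-13) = (150 + 8346) + 13 = 8496 + 13 = 8509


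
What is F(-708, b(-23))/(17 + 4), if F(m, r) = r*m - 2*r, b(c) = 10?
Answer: -7100/21 ≈ -338.10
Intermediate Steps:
F(m, r) = -2*r + m*r (F(m, r) = m*r - 2*r = -2*r + m*r)
F(-708, b(-23))/(17 + 4) = (10*(-2 - 708))/(17 + 4) = (10*(-710))/21 = (1/21)*(-7100) = -7100/21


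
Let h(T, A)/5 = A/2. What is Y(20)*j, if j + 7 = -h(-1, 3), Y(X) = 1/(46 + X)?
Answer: -29/132 ≈ -0.21970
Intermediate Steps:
h(T, A) = 5*A/2 (h(T, A) = 5*(A/2) = 5*A/2)
j = -29/2 (j = -7 - 5*3/2 = -7 - 1*15/2 = -7 - 15/2 = -29/2 ≈ -14.500)
Y(20)*j = -29/2/(46 + 20) = -29/2/66 = (1/66)*(-29/2) = -29/132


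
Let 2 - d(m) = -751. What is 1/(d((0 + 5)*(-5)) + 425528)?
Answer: 1/426281 ≈ 2.3459e-6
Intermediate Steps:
d(m) = 753 (d(m) = 2 - 1*(-751) = 2 + 751 = 753)
1/(d((0 + 5)*(-5)) + 425528) = 1/(753 + 425528) = 1/426281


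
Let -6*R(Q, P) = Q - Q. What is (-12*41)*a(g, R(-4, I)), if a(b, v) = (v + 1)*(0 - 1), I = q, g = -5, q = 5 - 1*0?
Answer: 492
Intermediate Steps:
q = 5 (q = 5 + 0 = 5)
I = 5
R(Q, P) = 0 (R(Q, P) = -(Q - Q)/6 = -⅙*0 = 0)
a(b, v) = -1 - v (a(b, v) = (1 + v)*(-1) = -1 - v)
(-12*41)*a(g, R(-4, I)) = (-12*41)*(-1 - 1*0) = -492*(-1 + 0) = -492*(-1) = 492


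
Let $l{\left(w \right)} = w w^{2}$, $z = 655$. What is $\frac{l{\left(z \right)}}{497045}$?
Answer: $\frac{56202275}{99409} \approx 565.36$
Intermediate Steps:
$l{\left(w \right)} = w^{3}$
$\frac{l{\left(z \right)}}{497045} = \frac{655^{3}}{497045} = 281011375 \cdot \frac{1}{497045} = \frac{56202275}{99409}$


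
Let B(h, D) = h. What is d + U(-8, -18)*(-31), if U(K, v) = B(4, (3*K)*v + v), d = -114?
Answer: -238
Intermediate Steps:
U(K, v) = 4
d + U(-8, -18)*(-31) = -114 + 4*(-31) = -114 - 124 = -238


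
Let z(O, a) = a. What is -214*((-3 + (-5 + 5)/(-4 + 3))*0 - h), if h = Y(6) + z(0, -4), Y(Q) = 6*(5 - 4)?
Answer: 428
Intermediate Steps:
Y(Q) = 6 (Y(Q) = 6*1 = 6)
h = 2 (h = 6 - 4 = 2)
-214*((-3 + (-5 + 5)/(-4 + 3))*0 - h) = -214*((-3 + (-5 + 5)/(-4 + 3))*0 - 1*2) = -214*((-3 + 0/(-1))*0 - 2) = -214*((-3 + 0*(-1))*0 - 2) = -214*((-3 + 0)*0 - 2) = -214*(-3*0 - 2) = -214*(0 - 2) = -214*(-2) = 428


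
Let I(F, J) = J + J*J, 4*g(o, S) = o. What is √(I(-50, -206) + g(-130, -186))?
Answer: √168790/2 ≈ 205.42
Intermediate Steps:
g(o, S) = o/4
I(F, J) = J + J²
√(I(-50, -206) + g(-130, -186)) = √(-206*(1 - 206) + (¼)*(-130)) = √(-206*(-205) - 65/2) = √(42230 - 65/2) = √(84395/2) = √168790/2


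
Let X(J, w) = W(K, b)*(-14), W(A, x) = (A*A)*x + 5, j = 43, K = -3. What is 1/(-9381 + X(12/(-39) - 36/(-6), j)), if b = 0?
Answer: -1/9451 ≈ -0.00010581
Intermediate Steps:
W(A, x) = 5 + x*A**2 (W(A, x) = A**2*x + 5 = x*A**2 + 5 = 5 + x*A**2)
X(J, w) = -70 (X(J, w) = (5 + 0*(-3)**2)*(-14) = (5 + 0*9)*(-14) = (5 + 0)*(-14) = 5*(-14) = -70)
1/(-9381 + X(12/(-39) - 36/(-6), j)) = 1/(-9381 - 70) = 1/(-9451) = -1/9451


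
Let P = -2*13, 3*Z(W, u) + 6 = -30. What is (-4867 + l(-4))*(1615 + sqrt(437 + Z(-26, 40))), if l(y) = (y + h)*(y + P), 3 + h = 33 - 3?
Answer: -8974555 - 27785*sqrt(17) ≈ -9.0891e+6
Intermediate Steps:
Z(W, u) = -12 (Z(W, u) = -2 + (1/3)*(-30) = -2 - 10 = -12)
P = -26
h = 27 (h = -3 + (33 - 3) = -3 + 30 = 27)
l(y) = (-26 + y)*(27 + y) (l(y) = (y + 27)*(y - 26) = (27 + y)*(-26 + y) = (-26 + y)*(27 + y))
(-4867 + l(-4))*(1615 + sqrt(437 + Z(-26, 40))) = (-4867 + (-702 - 4 + (-4)**2))*(1615 + sqrt(437 - 12)) = (-4867 + (-702 - 4 + 16))*(1615 + sqrt(425)) = (-4867 - 690)*(1615 + 5*sqrt(17)) = -5557*(1615 + 5*sqrt(17)) = -8974555 - 27785*sqrt(17)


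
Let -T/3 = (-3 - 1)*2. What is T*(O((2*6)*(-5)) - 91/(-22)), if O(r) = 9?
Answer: 3468/11 ≈ 315.27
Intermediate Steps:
T = 24 (T = -3*(-3 - 1)*2 = -(-12)*2 = -3*(-8) = 24)
T*(O((2*6)*(-5)) - 91/(-22)) = 24*(9 - 91/(-22)) = 24*(9 - 91*(-1/22)) = 24*(9 + 91/22) = 24*(289/22) = 3468/11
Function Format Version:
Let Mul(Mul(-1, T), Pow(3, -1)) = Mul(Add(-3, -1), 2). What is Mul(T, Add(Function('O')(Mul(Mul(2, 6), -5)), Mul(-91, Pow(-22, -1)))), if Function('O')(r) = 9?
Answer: Rational(3468, 11) ≈ 315.27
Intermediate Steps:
T = 24 (T = Mul(-3, Mul(Add(-3, -1), 2)) = Mul(-3, Mul(-4, 2)) = Mul(-3, -8) = 24)
Mul(T, Add(Function('O')(Mul(Mul(2, 6), -5)), Mul(-91, Pow(-22, -1)))) = Mul(24, Add(9, Mul(-91, Pow(-22, -1)))) = Mul(24, Add(9, Mul(-91, Rational(-1, 22)))) = Mul(24, Add(9, Rational(91, 22))) = Mul(24, Rational(289, 22)) = Rational(3468, 11)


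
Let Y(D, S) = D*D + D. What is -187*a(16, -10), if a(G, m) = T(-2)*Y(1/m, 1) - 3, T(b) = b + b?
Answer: 12342/25 ≈ 493.68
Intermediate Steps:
T(b) = 2*b
Y(D, S) = D + D**2 (Y(D, S) = D**2 + D = D + D**2)
a(G, m) = -3 - 4*(1 + 1/m)/m (a(G, m) = (2*(-2))*((1/m)*(1 + 1/m)) - 3 = -4*(1 + 1/m)/m - 3 = -3 - 4*(1 + 1/m)/m)
-187*a(16, -10) = -187*(-3 - 4/(-10) - 4/(-10)**2) = -187*(-3 - 4*(-1/10) - 4*1/100) = -187*(-3 + 2/5 - 1/25) = -187*(-66/25) = 12342/25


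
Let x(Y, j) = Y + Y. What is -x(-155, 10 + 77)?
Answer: 310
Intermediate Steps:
x(Y, j) = 2*Y
-x(-155, 10 + 77) = -2*(-155) = -1*(-310) = 310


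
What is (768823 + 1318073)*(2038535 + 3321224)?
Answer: 11185259618064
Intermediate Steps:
(768823 + 1318073)*(2038535 + 3321224) = 2086896*5359759 = 11185259618064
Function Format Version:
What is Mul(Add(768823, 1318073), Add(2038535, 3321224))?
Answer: 11185259618064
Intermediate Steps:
Mul(Add(768823, 1318073), Add(2038535, 3321224)) = Mul(2086896, 5359759) = 11185259618064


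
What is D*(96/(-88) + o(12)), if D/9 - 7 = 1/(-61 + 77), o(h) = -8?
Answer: -25425/44 ≈ -577.84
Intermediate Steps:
D = 1017/16 (D = 63 + 9/(-61 + 77) = 63 + 9/16 = 1017/16 ≈ 63.563)
D*(96/(-88) + o(12)) = 1017*(96/(-88) - 8)/16 = 1017*(96*(-1/88) - 8)/16 = 1017*(-12/11 - 8)/16 = (1017/16)*(-100/11) = -25425/44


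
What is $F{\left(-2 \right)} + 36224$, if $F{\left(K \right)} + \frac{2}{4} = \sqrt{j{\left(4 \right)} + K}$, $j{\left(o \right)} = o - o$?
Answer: $\frac{72447}{2} + i \sqrt{2} \approx 36224.0 + 1.4142 i$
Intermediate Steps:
$j{\left(o \right)} = 0$
$F{\left(K \right)} = - \frac{1}{2} + \sqrt{K}$ ($F{\left(K \right)} = - \frac{1}{2} + \sqrt{0 + K} = - \frac{1}{2} + \sqrt{K}$)
$F{\left(-2 \right)} + 36224 = \left(- \frac{1}{2} + \sqrt{-2}\right) + 36224 = \left(- \frac{1}{2} + i \sqrt{2}\right) + 36224 = \frac{72447}{2} + i \sqrt{2}$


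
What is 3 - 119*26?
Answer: -3091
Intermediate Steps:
3 - 119*26 = 3 - 3094 = -3091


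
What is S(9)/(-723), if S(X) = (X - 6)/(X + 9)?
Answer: -1/4338 ≈ -0.00023052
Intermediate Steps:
S(X) = (-6 + X)/(9 + X)
S(9)/(-723) = ((-6 + 9)/(9 + 9))/(-723) = (3/18)*(-1/723) = ((1/18)*3)*(-1/723) = (1/6)*(-1/723) = -1/4338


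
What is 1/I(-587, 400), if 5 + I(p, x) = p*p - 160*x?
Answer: 1/280564 ≈ 3.5642e-6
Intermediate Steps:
I(p, x) = -5 + p**2 - 160*x (I(p, x) = -5 + (p*p - 160*x) = -5 + (p**2 - 160*x) = -5 + p**2 - 160*x)
1/I(-587, 400) = 1/(-5 + (-587)**2 - 160*400) = 1/(-5 + 344569 - 64000) = 1/280564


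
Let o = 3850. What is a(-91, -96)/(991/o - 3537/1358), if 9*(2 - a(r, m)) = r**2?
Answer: 1542908675/3944466 ≈ 391.16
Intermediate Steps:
a(r, m) = 2 - r**2/9
a(-91, -96)/(991/o - 3537/1358) = (2 - 1/9*(-91)**2)/(991/3850 - 3537/1358) = (2 - 1/9*8281)/(991*(1/3850) - 3537*1/1358) = (2 - 8281/9)/(991/3850 - 3537/1358) = -8263/(9*(-438274/186725)) = -8263/9*(-186725/438274) = 1542908675/3944466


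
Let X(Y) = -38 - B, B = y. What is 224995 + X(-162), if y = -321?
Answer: 225278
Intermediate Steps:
B = -321
X(Y) = 283 (X(Y) = -38 - 1*(-321) = -38 + 321 = 283)
224995 + X(-162) = 224995 + 283 = 225278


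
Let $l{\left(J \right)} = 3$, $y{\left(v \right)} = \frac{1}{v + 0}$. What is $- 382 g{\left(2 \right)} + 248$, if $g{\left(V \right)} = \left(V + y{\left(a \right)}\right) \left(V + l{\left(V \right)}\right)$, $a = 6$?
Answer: $- \frac{11671}{3} \approx -3890.3$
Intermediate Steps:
$y{\left(v \right)} = \frac{1}{v}$
$g{\left(V \right)} = \left(3 + V\right) \left(\frac{1}{6} + V\right)$ ($g{\left(V \right)} = \left(V + \frac{1}{6}\right) \left(V + 3\right) = \left(V + \frac{1}{6}\right) \left(3 + V\right) = \left(\frac{1}{6} + V\right) \left(3 + V\right) = \left(3 + V\right) \left(\frac{1}{6} + V\right)$)
$- 382 g{\left(2 \right)} + 248 = - 382 \left(\frac{1}{2} + 2^{2} + \frac{19}{6} \cdot 2\right) + 248 = - 382 \left(\frac{1}{2} + 4 + \frac{19}{3}\right) + 248 = \left(-382\right) \frac{65}{6} + 248 = - \frac{12415}{3} + 248 = - \frac{11671}{3}$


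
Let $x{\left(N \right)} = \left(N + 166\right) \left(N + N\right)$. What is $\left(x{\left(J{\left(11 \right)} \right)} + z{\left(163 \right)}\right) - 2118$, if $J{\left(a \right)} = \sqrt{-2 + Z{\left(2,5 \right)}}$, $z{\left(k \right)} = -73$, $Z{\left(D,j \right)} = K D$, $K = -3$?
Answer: $-2207 + 664 i \sqrt{2} \approx -2207.0 + 939.04 i$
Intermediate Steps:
$Z{\left(D,j \right)} = - 3 D$
$J{\left(a \right)} = 2 i \sqrt{2}$ ($J{\left(a \right)} = \sqrt{-2 - 6} = \sqrt{-8} = 2 i \sqrt{2}$)
$x{\left(N \right)} = 2 N \left(166 + N\right)$ ($x{\left(N \right)} = \left(166 + N\right) 2 N = 2 N \left(166 + N\right)$)
$\left(x{\left(J{\left(11 \right)} \right)} + z{\left(163 \right)}\right) - 2118 = \left(2 \cdot 2 i \sqrt{2} \left(166 + 2 i \sqrt{2}\right) - 73\right) - 2118 = \left(4 i \sqrt{2} \left(166 + 2 i \sqrt{2}\right) - 73\right) - 2118 = \left(-73 + 4 i \sqrt{2} \left(166 + 2 i \sqrt{2}\right)\right) - 2118 = -2191 + 4 i \sqrt{2} \left(166 + 2 i \sqrt{2}\right)$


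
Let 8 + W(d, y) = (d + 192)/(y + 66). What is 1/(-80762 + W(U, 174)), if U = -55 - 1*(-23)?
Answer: -3/242308 ≈ -1.2381e-5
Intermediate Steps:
U = -32 (U = -55 + 23 = -32)
W(d, y) = -8 + (192 + d)/(66 + y) (W(d, y) = -8 + (d + 192)/(y + 66) = -8 + (192 + d)/(66 + y))
1/(-80762 + W(U, 174)) = 1/(-80762 + (-336 - 32 - 8*174)/(66 + 174)) = 1/(-80762 + (-336 - 32 - 1392)/240) = 1/(-80762 + (1/240)*(-1760)) = 1/(-80762 - 22/3) = 1/(-242308/3) = -3/242308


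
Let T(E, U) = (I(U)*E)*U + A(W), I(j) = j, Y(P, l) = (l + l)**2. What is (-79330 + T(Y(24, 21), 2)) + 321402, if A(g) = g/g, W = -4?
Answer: 249129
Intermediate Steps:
Y(P, l) = 4*l**2 (Y(P, l) = (2*l)**2 = 4*l**2)
A(g) = 1
T(E, U) = 1 + E*U**2 (T(E, U) = (U*E)*U + 1 = (E*U)*U + 1 = E*U**2 + 1 = 1 + E*U**2)
(-79330 + T(Y(24, 21), 2)) + 321402 = (-79330 + (1 + (4*21**2)*2**2)) + 321402 = (-79330 + (1 + (4*441)*4)) + 321402 = (-79330 + (1 + 1764*4)) + 321402 = (-79330 + (1 + 7056)) + 321402 = (-79330 + 7057) + 321402 = -72273 + 321402 = 249129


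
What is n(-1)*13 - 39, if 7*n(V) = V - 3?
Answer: -325/7 ≈ -46.429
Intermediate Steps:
n(V) = -3/7 + V/7 (n(V) = (V - 3)/7 = (-3 + V)/7 = -3/7 + V/7)
n(-1)*13 - 39 = (-3/7 + (⅐)*(-1))*13 - 39 = (-3/7 - ⅐)*13 - 39 = -4/7*13 - 39 = -52/7 - 39 = -325/7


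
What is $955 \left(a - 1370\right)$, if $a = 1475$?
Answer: $100275$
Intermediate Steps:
$955 \left(a - 1370\right) = 955 \left(1475 - 1370\right) = 955 \cdot 105 = 100275$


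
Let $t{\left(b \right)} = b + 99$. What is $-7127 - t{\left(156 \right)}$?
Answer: $-7382$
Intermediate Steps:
$t{\left(b \right)} = 99 + b$
$-7127 - t{\left(156 \right)} = -7127 - \left(99 + 156\right) = -7127 - 255 = -7382$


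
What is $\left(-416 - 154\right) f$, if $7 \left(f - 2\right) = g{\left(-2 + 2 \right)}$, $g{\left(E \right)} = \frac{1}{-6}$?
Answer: $- \frac{7885}{7} \approx -1126.4$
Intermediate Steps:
$g{\left(E \right)} = - \frac{1}{6}$
$f = \frac{83}{42}$ ($f = 2 + \frac{1}{7} \left(- \frac{1}{6}\right) = 2 - \frac{1}{42} = \frac{83}{42} \approx 1.9762$)
$\left(-416 - 154\right) f = \left(-416 - 154\right) \frac{83}{42} = \left(-570\right) \frac{83}{42} = - \frac{7885}{7}$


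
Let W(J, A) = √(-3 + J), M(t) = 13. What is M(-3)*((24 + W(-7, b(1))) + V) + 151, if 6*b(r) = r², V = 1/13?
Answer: 464 + 13*I*√10 ≈ 464.0 + 41.11*I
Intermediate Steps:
V = 1/13 ≈ 0.076923
b(r) = r²/6
M(-3)*((24 + W(-7, b(1))) + V) + 151 = 13*((24 + √(-3 - 7)) + 1/13) + 151 = 13*((24 + √(-10)) + 1/13) + 151 = 13*((24 + I*√10) + 1/13) + 151 = 13*(313/13 + I*√10) + 151 = (313 + 13*I*√10) + 151 = 464 + 13*I*√10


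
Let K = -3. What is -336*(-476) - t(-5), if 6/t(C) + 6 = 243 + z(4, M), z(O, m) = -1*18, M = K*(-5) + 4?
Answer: 11675326/73 ≈ 1.5994e+5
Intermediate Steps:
M = 19 (M = -3*(-5) + 4 = 15 + 4 = 19)
z(O, m) = -18
t(C) = 2/73 (t(C) = 6/(-6 + (243 - 18)) = 6/(-6 + 225) = 6/219 = 6*(1/219) = 2/73)
-336*(-476) - t(-5) = -336*(-476) - 1*2/73 = 159936 - 2/73 = 11675326/73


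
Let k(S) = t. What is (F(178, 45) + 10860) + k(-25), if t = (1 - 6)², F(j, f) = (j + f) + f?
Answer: 11153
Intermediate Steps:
F(j, f) = j + 2*f (F(j, f) = (f + j) + f = j + 2*f)
t = 25 (t = (-5)² = 25)
k(S) = 25
(F(178, 45) + 10860) + k(-25) = ((178 + 2*45) + 10860) + 25 = ((178 + 90) + 10860) + 25 = (268 + 10860) + 25 = 11128 + 25 = 11153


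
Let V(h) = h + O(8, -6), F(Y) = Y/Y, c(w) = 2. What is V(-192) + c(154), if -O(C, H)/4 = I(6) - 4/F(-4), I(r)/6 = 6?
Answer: -318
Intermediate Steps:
I(r) = 36 (I(r) = 6*6 = 36)
F(Y) = 1
O(C, H) = -128 (O(C, H) = -4*(36 - 4/1) = -4*(36 - 4*1) = -4*(36 - 4) = -4*32 = -128)
V(h) = -128 + h (V(h) = h - 128 = -128 + h)
V(-192) + c(154) = (-128 - 192) + 2 = -320 + 2 = -318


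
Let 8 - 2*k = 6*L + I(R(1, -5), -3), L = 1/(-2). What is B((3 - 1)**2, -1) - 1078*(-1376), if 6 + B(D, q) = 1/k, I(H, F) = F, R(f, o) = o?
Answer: 10383255/7 ≈ 1.4833e+6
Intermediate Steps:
L = -1/2 ≈ -0.50000
k = 7 (k = 4 - (6*(-1/2) - 3)/2 = 4 - (-3 - 3)/2 = 4 - 1/2*(-6) = 4 + 3 = 7)
B(D, q) = -41/7 (B(D, q) = -6 + 1/7 = -41/7)
B((3 - 1)**2, -1) - 1078*(-1376) = -41/7 - 1078*(-1376) = -41/7 + 1483328 = 10383255/7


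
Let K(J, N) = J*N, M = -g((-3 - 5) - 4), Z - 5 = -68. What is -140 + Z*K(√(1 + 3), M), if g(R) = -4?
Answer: -644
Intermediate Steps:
Z = -63 (Z = 5 - 68 = -63)
M = 4 (M = -1*(-4) = 4)
-140 + Z*K(√(1 + 3), M) = -140 - 63*√(1 + 3)*4 = -140 - 63*√4*4 = -140 - 126*4 = -140 - 63*8 = -140 - 504 = -644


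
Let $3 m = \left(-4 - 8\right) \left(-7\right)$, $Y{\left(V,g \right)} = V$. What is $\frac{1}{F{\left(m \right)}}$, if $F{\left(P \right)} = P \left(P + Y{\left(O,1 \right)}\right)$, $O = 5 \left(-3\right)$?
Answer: $\frac{1}{364} \approx 0.0027473$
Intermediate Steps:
$O = -15$
$m = 28$ ($m = \frac{\left(-4 - 8\right) \left(-7\right)}{3} = \frac{\left(-12\right) \left(-7\right)}{3} = \frac{1}{3} \cdot 84 = 28$)
$F{\left(P \right)} = P \left(-15 + P\right)$ ($F{\left(P \right)} = P \left(P - 15\right) = P \left(-15 + P\right)$)
$\frac{1}{F{\left(m \right)}} = \frac{1}{28 \left(-15 + 28\right)} = \frac{1}{28 \cdot 13} = \frac{1}{364}$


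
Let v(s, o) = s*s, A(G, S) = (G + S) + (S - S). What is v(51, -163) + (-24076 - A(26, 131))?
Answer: -21632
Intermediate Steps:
A(G, S) = G + S (A(G, S) = (G + S) + 0 = G + S)
v(s, o) = s²
v(51, -163) + (-24076 - A(26, 131)) = 51² + (-24076 - (26 + 131)) = 2601 + (-24076 - 1*157) = 2601 + (-24076 - 157) = 2601 - 24233 = -21632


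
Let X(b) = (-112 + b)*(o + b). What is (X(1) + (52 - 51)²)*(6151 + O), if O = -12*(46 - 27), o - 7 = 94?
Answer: -67054283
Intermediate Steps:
o = 101 (o = 7 + 94 = 101)
X(b) = (-112 + b)*(101 + b)
O = -228 (O = -12*19 = -228)
(X(1) + (52 - 51)²)*(6151 + O) = ((-11312 + 1² - 11*1) + (52 - 51)²)*(6151 - 228) = ((-11312 + 1 - 11) + 1²)*5923 = (-11322 + 1)*5923 = -11321*5923 = -67054283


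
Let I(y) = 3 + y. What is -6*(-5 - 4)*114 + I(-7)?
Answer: 6152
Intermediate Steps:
-6*(-5 - 4)*114 + I(-7) = -6*(-5 - 4)*114 + (3 - 7) = -6*(-9)*114 - 4 = 54*114 - 4 = 6156 - 4 = 6152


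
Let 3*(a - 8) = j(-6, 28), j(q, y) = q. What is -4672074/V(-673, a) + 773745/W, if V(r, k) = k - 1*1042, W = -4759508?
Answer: 5558992994943/1232712572 ≈ 4509.6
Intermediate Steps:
a = 6 (a = 8 + (⅓)*(-6) = 8 - 2 = 6)
V(r, k) = -1042 + k (V(r, k) = k - 1042 = -1042 + k)
-4672074/V(-673, a) + 773745/W = -4672074/(-1042 + 6) + 773745/(-4759508) = -4672074/(-1036) + 773745*(-1/4759508) = -4672074*(-1/1036) - 773745/4759508 = 2336037/518 - 773745/4759508 = 5558992994943/1232712572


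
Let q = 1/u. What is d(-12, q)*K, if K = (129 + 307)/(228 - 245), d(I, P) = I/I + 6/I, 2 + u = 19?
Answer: -218/17 ≈ -12.824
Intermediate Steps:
u = 17 (u = -2 + 19 = 17)
q = 1/17 ≈ 0.058824
d(I, P) = 1 + 6/I
K = -436/17 (K = 436/(-17) = 436*(-1/17) = -436/17 ≈ -25.647)
d(-12, q)*K = ((6 - 12)/(-12))*(-436/17) = -1/12*(-6)*(-436/17) = (½)*(-436/17) = -218/17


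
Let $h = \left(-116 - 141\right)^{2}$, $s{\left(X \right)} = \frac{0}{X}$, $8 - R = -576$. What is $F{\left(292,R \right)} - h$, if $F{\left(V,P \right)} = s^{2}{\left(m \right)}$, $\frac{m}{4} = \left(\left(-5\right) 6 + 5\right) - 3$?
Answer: $-66049$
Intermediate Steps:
$R = 584$ ($R = 8 - -576 = 8 + 576 = 584$)
$m = -112$ ($m = 4 \left(\left(\left(-5\right) 6 + 5\right) - 3\right) = 4 \left(\left(-30 + 5\right) - 3\right) = 4 \left(-25 - 3\right) = 4 \left(-28\right) = -112$)
$s{\left(X \right)} = 0$
$F{\left(V,P \right)} = 0$ ($F{\left(V,P \right)} = 0^{2} = 0$)
$h = 66049$ ($h = \left(-257\right)^{2} = 66049$)
$F{\left(292,R \right)} - h = 0 - 66049 = -66049$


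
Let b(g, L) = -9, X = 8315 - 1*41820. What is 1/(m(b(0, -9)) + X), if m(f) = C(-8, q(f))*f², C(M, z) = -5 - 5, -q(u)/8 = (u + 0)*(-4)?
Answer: -1/34315 ≈ -2.9142e-5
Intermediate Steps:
q(u) = 32*u (q(u) = -8*(u + 0)*(-4) = -8*u*(-4) = -(-32)*u = 32*u)
X = -33505 (X = 8315 - 41820 = -33505)
C(M, z) = -10
m(f) = -10*f²
1/(m(b(0, -9)) + X) = 1/(-10*(-9)² - 33505) = 1/(-10*81 - 33505) = 1/(-810 - 33505) = 1/(-34315) = -1/34315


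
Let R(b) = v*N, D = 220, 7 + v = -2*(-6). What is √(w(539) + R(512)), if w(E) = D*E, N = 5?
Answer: √118605 ≈ 344.39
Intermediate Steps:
v = 5 (v = -7 - 2*(-6) = -7 + 12 = 5)
R(b) = 25 (R(b) = 5*5 = 25)
w(E) = 220*E
√(w(539) + R(512)) = √(220*539 + 25) = √(118580 + 25) = √118605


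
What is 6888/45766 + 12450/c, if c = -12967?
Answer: -34319286/42389123 ≈ -0.80962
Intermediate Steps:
6888/45766 + 12450/c = 6888/45766 + 12450/(-12967) = 6888*(1/45766) + 12450*(-1/12967) = 492/3269 - 12450/12967 = -34319286/42389123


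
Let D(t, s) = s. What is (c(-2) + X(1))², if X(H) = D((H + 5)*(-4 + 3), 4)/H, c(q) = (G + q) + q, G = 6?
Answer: 36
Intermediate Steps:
c(q) = 6 + 2*q (c(q) = (6 + q) + q = 6 + 2*q)
X(H) = 4/H
(c(-2) + X(1))² = ((6 + 2*(-2)) + 4/1)² = ((6 - 4) + 4*1)² = (2 + 4)² = 6² = 36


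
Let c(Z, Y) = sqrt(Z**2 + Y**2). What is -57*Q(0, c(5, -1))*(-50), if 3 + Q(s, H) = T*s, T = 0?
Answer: -8550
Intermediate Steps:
c(Z, Y) = sqrt(Y**2 + Z**2)
Q(s, H) = -3 (Q(s, H) = -3 + 0*s = -3 + 0 = -3)
-57*Q(0, c(5, -1))*(-50) = -57*(-3)*(-50) = 171*(-50) = -8550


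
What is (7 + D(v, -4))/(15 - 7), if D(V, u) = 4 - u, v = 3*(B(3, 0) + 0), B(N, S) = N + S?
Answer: 15/8 ≈ 1.8750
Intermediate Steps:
v = 9 (v = 3*((3 + 0) + 0) = 3*(3 + 0) = 3*3 = 9)
(7 + D(v, -4))/(15 - 7) = (7 + (4 - 1*(-4)))/(15 - 7) = (7 + (4 + 4))/8 = (7 + 8)/8 = (⅛)*15 = 15/8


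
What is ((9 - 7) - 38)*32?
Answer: -1152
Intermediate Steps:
((9 - 7) - 38)*32 = (2 - 38)*32 = -36*32 = -1152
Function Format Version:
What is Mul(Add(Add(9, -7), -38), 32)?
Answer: -1152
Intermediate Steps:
Mul(Add(Add(9, -7), -38), 32) = Mul(Add(2, -38), 32) = Mul(-36, 32) = -1152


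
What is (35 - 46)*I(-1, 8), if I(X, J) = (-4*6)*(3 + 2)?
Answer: 1320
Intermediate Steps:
I(X, J) = -120 (I(X, J) = -24*5 = -120)
(35 - 46)*I(-1, 8) = (35 - 46)*(-120) = -11*(-120) = 1320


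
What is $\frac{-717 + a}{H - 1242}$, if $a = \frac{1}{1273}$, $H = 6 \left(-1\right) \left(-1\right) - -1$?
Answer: $\frac{182548}{314431} \approx 0.58057$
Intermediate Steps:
$H = 7$ ($H = \left(-6\right) \left(-1\right) + 1 = 6 + 1 = 7$)
$a = \frac{1}{1273} \approx 0.00078555$
$\frac{-717 + a}{H - 1242} = \frac{-717 + \frac{1}{1273}}{7 - 1242} = - \frac{912740}{1273 \left(-1235\right)} = \left(- \frac{912740}{1273}\right) \left(- \frac{1}{1235}\right) = \frac{182548}{314431}$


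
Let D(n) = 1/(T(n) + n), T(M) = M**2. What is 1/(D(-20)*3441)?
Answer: 380/3441 ≈ 0.11043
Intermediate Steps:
D(n) = 1/(n + n**2) (D(n) = 1/(n**2 + n) = 1/(n + n**2))
1/(D(-20)*3441) = 1/((1/((-20)*(1 - 20)))*3441) = 1/(-1/20/(-19)*3441) = 1/(-1/20*(-1/19)*3441) = 1/((1/380)*3441) = 1/(3441/380) = 380/3441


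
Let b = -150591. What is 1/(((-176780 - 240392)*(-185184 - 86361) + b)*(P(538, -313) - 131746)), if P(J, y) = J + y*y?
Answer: -1/3765341180932611 ≈ -2.6558e-16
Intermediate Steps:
P(J, y) = J + y²
1/(((-176780 - 240392)*(-185184 - 86361) + b)*(P(538, -313) - 131746)) = 1/(((-176780 - 240392)*(-185184 - 86361) - 150591)*((538 + (-313)²) - 131746)) = 1/((-417172*(-271545) - 150591)*((538 + 97969) - 131746)) = 1/((113280970740 - 150591)*(98507 - 131746)) = 1/(113280820149*(-33239)) = 1/(-3765341180932611) = -1/3765341180932611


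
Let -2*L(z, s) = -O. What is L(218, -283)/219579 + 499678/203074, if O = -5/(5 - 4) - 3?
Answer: 54858991633/22295392923 ≈ 2.4606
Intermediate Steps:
O = -8 (O = -5/1 - 3 = 1*(-5) - 3 = -5 - 3 = -8)
L(z, s) = -4 (L(z, s) = -(-1)*(-8)/2 = -½*8 = -4)
L(218, -283)/219579 + 499678/203074 = -4/219579 + 499678/203074 = -4*1/219579 + 499678*(1/203074) = -4/219579 + 249839/101537 = 54858991633/22295392923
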